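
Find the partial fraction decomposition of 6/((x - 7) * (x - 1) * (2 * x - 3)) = -24/(11*(2*x - 3)) + 1/(x - 1) + 1/(11*(x - 7))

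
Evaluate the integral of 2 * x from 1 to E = -1 + exp(2)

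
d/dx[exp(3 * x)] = 3*exp(3*x)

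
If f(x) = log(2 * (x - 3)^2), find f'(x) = 2/(x - 3)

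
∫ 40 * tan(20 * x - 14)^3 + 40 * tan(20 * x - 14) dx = tan(20*x - 14)^2 + C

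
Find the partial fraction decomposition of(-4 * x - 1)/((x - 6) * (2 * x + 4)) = -7/(16*(x + 2)) - 25/(16*(x - 6))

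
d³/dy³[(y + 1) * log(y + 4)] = (-y - 10)/(y^3 + 12*y^2 + 48*y + 64)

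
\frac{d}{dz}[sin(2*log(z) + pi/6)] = 2*cos(2*log(z) + pi/6)/z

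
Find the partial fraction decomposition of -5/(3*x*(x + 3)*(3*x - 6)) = -1/(27*(x + 3)) - 1/(18*(x - 2)) + 5/(54*x)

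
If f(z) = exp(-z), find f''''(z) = exp(-z)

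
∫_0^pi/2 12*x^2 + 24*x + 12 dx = -4 + 4*(1 + pi/2)^3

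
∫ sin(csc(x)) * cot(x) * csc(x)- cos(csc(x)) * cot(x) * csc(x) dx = sqrt(2)*sin(pi/4 + 1/sin(x)) + C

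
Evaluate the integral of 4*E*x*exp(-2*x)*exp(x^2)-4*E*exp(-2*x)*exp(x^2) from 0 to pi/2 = -2*E + 2*exp((-1 + pi/2)^2)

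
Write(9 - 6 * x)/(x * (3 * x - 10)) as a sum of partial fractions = -33/(10*(3*x - 10)) - 9/(10*x)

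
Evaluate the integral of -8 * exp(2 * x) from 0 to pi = 4 - 4*exp(2*pi)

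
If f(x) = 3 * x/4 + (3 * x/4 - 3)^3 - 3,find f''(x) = 81*x/32 - 81/8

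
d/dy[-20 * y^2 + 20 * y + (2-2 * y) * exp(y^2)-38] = -4*y^2*exp(y^2) + 4*y*exp(y^2) - 40*y - 2*exp(y^2) + 20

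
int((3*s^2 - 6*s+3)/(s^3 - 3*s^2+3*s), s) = log((s - 1)^3 + 1) + C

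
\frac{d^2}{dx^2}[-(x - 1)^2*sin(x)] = x^2*sin(x) - 2*x*sin(x) - 4*x*cos(x) - sin(x) + 4*cos(x)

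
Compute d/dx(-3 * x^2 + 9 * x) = 9 - 6*x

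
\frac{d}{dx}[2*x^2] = 4*x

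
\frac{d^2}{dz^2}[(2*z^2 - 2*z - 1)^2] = 48*z^2 - 48*z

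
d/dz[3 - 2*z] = -2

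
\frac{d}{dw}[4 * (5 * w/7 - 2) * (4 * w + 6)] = 160*w/7 - 104/7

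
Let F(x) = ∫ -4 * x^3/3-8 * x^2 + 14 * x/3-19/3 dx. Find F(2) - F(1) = -23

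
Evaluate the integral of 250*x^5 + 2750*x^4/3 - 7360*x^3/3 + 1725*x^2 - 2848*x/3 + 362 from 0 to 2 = 6436/3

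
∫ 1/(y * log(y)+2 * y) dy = log(log(y) + 2) + C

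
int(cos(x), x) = sin(x) + C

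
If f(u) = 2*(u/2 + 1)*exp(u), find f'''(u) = u*exp(u) + 5*exp(u)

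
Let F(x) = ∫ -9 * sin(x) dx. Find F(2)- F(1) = -9*cos(1) + 9*cos(2)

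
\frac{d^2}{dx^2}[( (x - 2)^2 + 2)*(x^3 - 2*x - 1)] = 20*x^3 - 48*x^2 + 24*x + 14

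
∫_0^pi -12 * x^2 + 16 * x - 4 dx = -4*pi*(-1 + pi)^2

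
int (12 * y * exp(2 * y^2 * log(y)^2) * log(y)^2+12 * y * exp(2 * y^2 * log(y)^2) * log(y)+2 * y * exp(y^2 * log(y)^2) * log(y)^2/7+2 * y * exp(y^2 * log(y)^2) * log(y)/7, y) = (21*exp(y^2*log(y)^2) + 1)*exp(y^2*log(y)^2)/7 + C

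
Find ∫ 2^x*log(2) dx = 2^x + C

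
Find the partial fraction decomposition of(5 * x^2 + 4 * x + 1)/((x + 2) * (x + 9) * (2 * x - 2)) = 37/(14*(x + 9)) - 13/(42*(x + 2)) + 1/(6*(x - 1))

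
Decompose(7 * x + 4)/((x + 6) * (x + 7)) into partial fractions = 45/(x + 7) - 38/(x + 6)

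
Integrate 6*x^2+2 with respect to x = 2*x^3 + 2*x + C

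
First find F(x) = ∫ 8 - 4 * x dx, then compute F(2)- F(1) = 2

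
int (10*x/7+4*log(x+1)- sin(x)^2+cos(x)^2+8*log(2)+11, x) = 5*x^2/7 + 7*x + 4*(x + 1)*log(4*x + 4) + sin(2*x)/2 + C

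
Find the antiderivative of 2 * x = x^2 + C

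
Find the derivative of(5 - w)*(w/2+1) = 3/2 - w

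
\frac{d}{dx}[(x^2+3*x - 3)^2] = 4*x^3 + 18*x^2 + 6*x - 18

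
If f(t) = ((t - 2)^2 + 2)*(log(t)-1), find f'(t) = (2*t^2*log(t) - t^2 - 4*t*log(t) + 6)/t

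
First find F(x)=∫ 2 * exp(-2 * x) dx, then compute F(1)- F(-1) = (E - exp(-1))*exp(-1) - E*(-E + exp(-1))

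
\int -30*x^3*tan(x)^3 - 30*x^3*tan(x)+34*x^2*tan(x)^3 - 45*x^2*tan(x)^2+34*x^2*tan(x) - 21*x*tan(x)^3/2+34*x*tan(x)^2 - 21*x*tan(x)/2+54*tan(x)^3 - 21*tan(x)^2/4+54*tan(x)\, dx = (-15*x^3 + 17*x^2 - 21*x/4 + 27)*tan(x)^2 + C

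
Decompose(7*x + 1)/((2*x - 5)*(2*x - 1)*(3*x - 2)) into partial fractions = -51/(11*(3*x - 2)) + 9/(4*(2*x - 1)) + 37/(44*(2*x - 5))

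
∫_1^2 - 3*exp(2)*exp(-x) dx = 3 - 3*E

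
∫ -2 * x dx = -x^2 + C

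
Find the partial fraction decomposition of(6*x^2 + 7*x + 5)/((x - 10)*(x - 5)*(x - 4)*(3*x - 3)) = -1/(18*(x - 1)) + 43/(18*(x - 4)) - 19/(6*(x - 5)) + 5/(6*(x - 10))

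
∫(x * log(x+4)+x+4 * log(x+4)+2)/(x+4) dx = (x + 2)*log(x + 4) + C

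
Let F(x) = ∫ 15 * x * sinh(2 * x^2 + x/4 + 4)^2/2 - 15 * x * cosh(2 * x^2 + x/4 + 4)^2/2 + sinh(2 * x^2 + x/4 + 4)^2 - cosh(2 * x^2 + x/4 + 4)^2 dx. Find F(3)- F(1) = -32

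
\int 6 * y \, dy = 3*y^2 + C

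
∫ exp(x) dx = exp(x) + C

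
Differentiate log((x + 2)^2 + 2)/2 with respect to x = (x + 2)/(x^2 + 4*x + 6)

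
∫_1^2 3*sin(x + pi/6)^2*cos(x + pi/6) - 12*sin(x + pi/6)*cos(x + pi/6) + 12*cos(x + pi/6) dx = (-2 + sin(pi/6 + 2))^3 - (-2 + sin(pi/6 + 1))^3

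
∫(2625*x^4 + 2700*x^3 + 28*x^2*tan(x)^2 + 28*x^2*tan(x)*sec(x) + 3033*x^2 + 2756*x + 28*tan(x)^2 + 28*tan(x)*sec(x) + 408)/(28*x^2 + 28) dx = 125*x^3/4 + 675*x^2/14 + 95*x/7 + log(x^2 + 1) + tan(x) + sec(x) + C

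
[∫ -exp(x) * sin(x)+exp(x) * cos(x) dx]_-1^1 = (E - exp(-1))*cos(1)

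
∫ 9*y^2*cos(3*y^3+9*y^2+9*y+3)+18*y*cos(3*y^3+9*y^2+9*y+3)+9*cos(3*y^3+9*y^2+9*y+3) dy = sin(3*(y + 1)^3) + C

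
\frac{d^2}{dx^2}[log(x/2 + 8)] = -1/(x^2 + 32*x + 256)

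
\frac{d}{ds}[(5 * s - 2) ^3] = 375*s^2 - 300*s + 60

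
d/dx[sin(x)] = cos(x)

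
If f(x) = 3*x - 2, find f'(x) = 3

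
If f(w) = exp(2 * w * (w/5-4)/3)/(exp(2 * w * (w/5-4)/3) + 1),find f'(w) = (4*w*exp(2*w^2/15 - 8*w/3) - 40*exp(2*w^2/15 - 8*w/3))/(15 + 30*exp(-8*w/3)*exp(2*w^2/15) + 15*exp(-16*w/3)*exp(4*w^2/15))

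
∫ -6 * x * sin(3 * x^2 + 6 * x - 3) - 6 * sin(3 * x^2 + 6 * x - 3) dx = cos(3*x^2 + 6*x - 3) + C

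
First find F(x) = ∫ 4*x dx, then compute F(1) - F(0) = 2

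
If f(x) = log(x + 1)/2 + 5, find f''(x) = -1/(2*x^2 + 4*x + 2)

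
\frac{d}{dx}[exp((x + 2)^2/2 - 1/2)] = x*exp(x^2/2 + 2*x + 3/2) + 2*exp(x^2/2 + 2*x + 3/2)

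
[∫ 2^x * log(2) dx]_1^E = -2 + 2^E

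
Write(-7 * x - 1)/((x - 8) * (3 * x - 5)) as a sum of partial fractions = 2/(3*x - 5) - 3/(x - 8)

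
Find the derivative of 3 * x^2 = 6*x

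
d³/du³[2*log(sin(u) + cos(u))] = 4*cos(u + pi/4)/sin(u + pi/4)^3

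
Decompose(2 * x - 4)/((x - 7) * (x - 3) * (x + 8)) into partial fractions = -4/(33*(x + 8)) - 1/(22*(x - 3)) + 1/(6*(x - 7))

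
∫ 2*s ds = s^2 + C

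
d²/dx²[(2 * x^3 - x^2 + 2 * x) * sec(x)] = (-2*x^3 + 4*x^3/cos(x)^2 + 12*x^2*sin(x)/cos(x) + x^2 - 2*x^2/cos(x)^2 - 4*x*sin(x)/cos(x) + 10*x + 4*x/cos(x)^2 + 4*sin(x)/cos(x) - 2)/cos(x)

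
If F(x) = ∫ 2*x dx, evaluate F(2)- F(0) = 4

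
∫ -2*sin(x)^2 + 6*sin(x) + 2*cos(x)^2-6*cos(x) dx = (sqrt(2)*sin(x + pi/4) - 3)^2 + C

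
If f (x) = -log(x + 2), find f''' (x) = -2/(x^3 + 6*x^2 + 12*x + 8)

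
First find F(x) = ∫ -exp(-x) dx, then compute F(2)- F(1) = -exp(-1) + exp(-2)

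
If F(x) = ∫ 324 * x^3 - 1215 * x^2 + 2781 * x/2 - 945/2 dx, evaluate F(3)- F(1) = 567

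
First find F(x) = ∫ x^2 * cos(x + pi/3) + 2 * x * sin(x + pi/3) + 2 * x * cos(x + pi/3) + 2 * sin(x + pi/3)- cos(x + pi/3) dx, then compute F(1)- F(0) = sqrt(3)/2 + 2*sin(1 + pi/3)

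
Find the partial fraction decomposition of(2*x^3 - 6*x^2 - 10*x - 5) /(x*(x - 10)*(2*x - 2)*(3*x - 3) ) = -4/(243*(x - 1)) + 19/(54*(x - 1)^2) + 259/(972*(x - 10)) + 1/(12*x)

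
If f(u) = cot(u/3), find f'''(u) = -2*cot(u/3)^4/9 - 8*cot(u/3)^2/27 - 2/27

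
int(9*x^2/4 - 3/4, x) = 3*x^3/4 - 3*x/4 + C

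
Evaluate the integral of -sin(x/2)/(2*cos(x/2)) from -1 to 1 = 0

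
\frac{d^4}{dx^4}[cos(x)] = cos(x)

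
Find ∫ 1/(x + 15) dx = log(x/3 + 5) + C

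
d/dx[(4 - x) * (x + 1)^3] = -4*x^3 + 3*x^2 + 18*x + 11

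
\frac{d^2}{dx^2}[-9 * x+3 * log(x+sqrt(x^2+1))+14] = (-6*x^3 - 6*x^2*sqrt(x^2 + 1) - 3*x)/(2*x^5 + 2*x^4*sqrt(x^2 + 1) + 4*x^3 + 3*x^2*sqrt(x^2 + 1) + 2*x + sqrt(x^2 + 1))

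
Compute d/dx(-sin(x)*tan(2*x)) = -2*sin(x)/cos(2*x)^2 - cos(x)*tan(2*x)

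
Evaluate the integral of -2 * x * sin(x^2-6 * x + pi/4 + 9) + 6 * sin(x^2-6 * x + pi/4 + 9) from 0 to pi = cos(pi/4 + 9 + pi^2) - cos(pi/4 + 9)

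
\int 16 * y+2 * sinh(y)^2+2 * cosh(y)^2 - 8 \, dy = 8*y^2 - 8*y + sinh(2*y) + C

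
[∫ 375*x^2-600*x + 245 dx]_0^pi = 5*pi + 64 + (-4 + 5*pi)^3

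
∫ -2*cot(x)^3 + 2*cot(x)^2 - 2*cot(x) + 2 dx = (cot(x) - 1)^2 + C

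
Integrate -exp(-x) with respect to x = exp(-x) + C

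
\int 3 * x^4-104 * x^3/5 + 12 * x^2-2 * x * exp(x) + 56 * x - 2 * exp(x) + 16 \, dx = x*((3*x + 4)*(x^3 - 10*x^2 + 20*x + 20) - 10*exp(x))/5 + C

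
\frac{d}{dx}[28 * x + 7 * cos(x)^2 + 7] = 28 - 7*sin(2*x)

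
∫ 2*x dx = x^2 + C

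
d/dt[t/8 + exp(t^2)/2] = t*exp(t^2) + 1/8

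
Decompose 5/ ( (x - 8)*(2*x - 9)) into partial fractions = -10/(7*(2*x - 9)) + 5/(7*(x - 8))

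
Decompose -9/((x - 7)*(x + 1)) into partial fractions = 9/(8*(x + 1)) - 9/(8*(x - 7))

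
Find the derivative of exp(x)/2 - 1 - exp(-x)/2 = (exp(2*x) + 1)*exp(-x)/2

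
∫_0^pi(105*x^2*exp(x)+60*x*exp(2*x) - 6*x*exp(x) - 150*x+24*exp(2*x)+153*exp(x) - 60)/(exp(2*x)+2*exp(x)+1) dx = 81/2 + (-5 + 7*exp(pi)/(1 + exp(pi)))*(27 + 12*pi + 15*pi^2)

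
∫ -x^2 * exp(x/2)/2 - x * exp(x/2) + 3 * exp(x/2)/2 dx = (-x^2 + 2*x - 1)*exp(x/2) + C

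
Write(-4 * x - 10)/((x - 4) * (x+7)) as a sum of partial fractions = -18/(11*(x + 7)) - 26/(11*(x - 4))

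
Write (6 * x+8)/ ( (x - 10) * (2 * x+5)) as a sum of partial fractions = 14/(25*(2*x + 5)) + 68/(25*(x - 10))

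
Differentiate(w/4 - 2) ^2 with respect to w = w/8 - 1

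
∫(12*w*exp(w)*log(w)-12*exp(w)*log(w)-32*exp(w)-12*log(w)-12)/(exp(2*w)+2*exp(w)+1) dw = 4*(-3*w*log(w) + 5)/(exp(w) + 1) + C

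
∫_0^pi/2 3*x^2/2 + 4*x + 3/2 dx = pi*(-1 + (pi/2 + 2)^2)/4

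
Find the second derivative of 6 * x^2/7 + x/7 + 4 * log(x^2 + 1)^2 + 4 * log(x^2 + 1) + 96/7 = (12*x^4 - 112*x^2*log(x^2 + 1) + 192*x^2 + 112*log(x^2 + 1) + 68)/(7*x^4 + 14*x^2 + 7)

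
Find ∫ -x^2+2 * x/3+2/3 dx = -x^3/3 + x^2/3 + 2*x/3 + C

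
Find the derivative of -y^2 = -2*y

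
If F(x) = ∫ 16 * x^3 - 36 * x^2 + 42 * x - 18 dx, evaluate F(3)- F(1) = 140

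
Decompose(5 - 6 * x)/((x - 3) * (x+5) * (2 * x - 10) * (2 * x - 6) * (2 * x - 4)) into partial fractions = 1/(1024*(x + 5)) + 1/(24*(x - 2)) - 17/(1024*(x - 3)) + 13/(128*(x - 3)^2) - 5/(192*(x - 5))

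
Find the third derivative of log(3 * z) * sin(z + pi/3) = (-z^3*log(z)*cos(z + pi/3) - z^3*log(3)*cos(z + pi/3) - 3*z^2*sin(z + pi/3) - 3*z*cos(z + pi/3) + 2*sin(z + pi/3))/z^3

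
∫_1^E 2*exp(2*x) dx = -exp(2) + exp(2*E)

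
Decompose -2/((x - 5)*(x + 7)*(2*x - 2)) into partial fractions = -1/(96*(x + 7)) + 1/(32*(x - 1)) - 1/(48*(x - 5))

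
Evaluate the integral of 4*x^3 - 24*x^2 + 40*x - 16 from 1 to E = -1 + (-2 + (-2 + E)^2)^2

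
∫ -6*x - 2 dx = -3*x^2 - 2*x + C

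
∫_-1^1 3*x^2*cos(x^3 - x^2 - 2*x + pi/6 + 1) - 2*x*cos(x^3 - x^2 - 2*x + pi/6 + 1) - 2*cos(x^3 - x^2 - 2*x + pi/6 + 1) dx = -sqrt(3)*sin(1)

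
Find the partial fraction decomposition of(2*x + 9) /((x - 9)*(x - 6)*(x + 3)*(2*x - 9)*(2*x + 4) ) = 16/(585*(2*x - 9)) + 1/(1080*(x + 3)) - 5/(2288*(x + 2)) - 7/(432*(x - 6)) + 1/(264*(x - 9))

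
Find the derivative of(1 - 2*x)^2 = 8*x - 4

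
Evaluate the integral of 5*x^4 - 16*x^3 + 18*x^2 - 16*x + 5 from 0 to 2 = -6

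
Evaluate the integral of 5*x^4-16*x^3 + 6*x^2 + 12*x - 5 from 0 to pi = -1 + (-3*pi + 1 + pi^2)*(-pi^2 - 2*pi + 1 + pi^3)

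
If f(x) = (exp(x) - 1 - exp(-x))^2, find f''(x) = (4*exp(4*x) - 2*exp(3*x) + 2*exp(x) + 4)*exp(-2*x)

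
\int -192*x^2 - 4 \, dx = -64*x^3 - 4*x + C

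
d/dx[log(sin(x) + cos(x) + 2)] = (-sin(x) + cos(x))/(sin(x) + cos(x) + 2)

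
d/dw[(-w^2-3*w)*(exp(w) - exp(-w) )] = (-w^2*exp(2*w) - w^2 - 5*w*exp(2*w) - w - 3*exp(2*w) + 3)*exp(-w)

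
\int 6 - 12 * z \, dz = -6*z^2 + 6*z + C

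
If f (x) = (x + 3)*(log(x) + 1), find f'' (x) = (x - 3)/x^2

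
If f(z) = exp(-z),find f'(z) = -exp(-z)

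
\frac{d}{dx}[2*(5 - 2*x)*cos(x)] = 4*x*sin(x) - 10*sin(x) - 4*cos(x)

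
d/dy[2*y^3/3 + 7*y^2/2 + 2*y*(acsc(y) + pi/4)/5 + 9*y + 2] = (20*y^3*sqrt(1 - 1/y^2) + 70*y^2*sqrt(1 - 1/y^2) + 4*y*sqrt(1 - 1/y^2)*acsc(y) + pi*y*sqrt(1 - 1/y^2) + 90*y*sqrt(1 - 1/y^2) - 4)/(10*y*sqrt(1 - 1/y^2))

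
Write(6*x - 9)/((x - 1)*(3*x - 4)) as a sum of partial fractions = -3/(3*x - 4) + 3/(x - 1)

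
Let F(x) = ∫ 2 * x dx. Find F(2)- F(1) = 3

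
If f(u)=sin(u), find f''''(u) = sin(u)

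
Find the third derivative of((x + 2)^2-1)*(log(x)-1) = (2*x^2 - 4*x + 6)/x^3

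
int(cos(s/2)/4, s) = sin(s/2)/2 + C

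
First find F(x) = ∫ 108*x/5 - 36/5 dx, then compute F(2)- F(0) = 144/5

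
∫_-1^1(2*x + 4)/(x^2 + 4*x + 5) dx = -log(2) + log(10)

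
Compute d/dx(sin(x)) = cos(x)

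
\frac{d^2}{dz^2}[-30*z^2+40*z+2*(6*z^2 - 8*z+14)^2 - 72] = 864*z^2 - 1152*z + 868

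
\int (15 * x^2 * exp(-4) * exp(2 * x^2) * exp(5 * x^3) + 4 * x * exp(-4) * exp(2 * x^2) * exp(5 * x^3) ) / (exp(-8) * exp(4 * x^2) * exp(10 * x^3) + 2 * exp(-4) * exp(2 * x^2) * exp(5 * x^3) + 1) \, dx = exp(5*x^3 + 2*x^2 - 4)/(exp(5*x^3 + 2*x^2 - 4) + 1) + C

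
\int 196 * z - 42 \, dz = 98*z^2 - 42*z + C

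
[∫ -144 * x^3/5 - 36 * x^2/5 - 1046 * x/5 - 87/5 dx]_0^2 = -2938/5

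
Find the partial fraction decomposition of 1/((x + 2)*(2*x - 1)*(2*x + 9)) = 1/(25*(2*x + 9)) + 1/(25*(2*x - 1)) - 1/(25*(x + 2))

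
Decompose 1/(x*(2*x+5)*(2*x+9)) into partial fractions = 1/(18*(2*x + 9)) - 1/(10*(2*x + 5)) + 1/(45*x)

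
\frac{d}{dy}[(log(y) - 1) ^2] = (2*log(y) - 2)/y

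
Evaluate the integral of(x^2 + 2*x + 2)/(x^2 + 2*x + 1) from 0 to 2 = 8/3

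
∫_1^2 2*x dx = 3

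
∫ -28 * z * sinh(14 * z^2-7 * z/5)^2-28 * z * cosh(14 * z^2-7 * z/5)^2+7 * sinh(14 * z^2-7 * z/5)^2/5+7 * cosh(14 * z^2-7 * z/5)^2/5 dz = -sinh(14*z*(10*z - 1)/5)/2 + C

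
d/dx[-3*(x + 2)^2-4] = -6*x - 12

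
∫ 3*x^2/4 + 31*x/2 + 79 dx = x^3/4 + 31*x^2/4 + 79*x + C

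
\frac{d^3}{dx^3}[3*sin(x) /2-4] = -3*cos(x)/2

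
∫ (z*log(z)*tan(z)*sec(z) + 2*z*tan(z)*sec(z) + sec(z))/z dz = (log(z) + 2)*sec(z) + C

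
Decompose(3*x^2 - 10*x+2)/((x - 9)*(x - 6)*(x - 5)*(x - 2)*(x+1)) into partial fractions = 1/(84*(x + 1)) + 1/(42*(x - 2)) + 3/(8*(x - 5)) - 25/(42*(x - 6)) + 31/(168*(x - 9))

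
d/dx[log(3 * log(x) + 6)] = 1/(x*log(x) + 2*x)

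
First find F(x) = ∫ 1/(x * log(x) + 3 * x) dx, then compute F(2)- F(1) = -log(3) + log(log(2) + 3)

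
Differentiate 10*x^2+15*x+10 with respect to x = 20*x + 15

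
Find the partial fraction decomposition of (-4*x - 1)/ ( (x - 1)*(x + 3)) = -11/(4*(x + 3)) - 5/(4*(x - 1))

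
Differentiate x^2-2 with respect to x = 2*x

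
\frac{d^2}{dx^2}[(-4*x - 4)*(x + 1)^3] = -48*x^2 - 96*x - 48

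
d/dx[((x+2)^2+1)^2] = 4*x^3 + 24*x^2 + 52*x + 40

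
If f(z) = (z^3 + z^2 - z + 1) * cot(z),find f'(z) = -z^3/sin(z)^2 + 3*z^2/tan(z) - z^2/sin(z)^2 + 2*z/tan(z) + z/sin(z)^2 - 1/tan(z) - 1/sin(z)^2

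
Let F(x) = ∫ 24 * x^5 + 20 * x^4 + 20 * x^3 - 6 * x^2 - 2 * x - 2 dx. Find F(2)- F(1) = 432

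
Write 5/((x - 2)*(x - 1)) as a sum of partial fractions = -5/(x - 1) + 5/(x - 2)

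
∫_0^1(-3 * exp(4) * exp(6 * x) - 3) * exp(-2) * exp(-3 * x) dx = -exp(5) - exp(-2) + exp(-5) + exp(2)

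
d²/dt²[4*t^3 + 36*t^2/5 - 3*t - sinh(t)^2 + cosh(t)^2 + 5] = 24*t + 72/5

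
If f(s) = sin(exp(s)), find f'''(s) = (-exp(2*s)*cos(exp(s)) - 3*exp(s)*sin(exp(s)) + cos(exp(s)))*exp(s)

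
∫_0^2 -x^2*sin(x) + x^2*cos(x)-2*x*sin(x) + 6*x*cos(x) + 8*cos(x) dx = 16*cos(2) - 4 + 16*sin(2)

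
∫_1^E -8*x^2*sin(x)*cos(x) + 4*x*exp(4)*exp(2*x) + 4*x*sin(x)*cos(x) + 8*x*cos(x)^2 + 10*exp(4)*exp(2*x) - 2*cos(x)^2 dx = -6*exp(6) - 2*cos(1)^2 + (-2*E + 4*exp(2))*cos(E)^2 + (4 + 2*E)*exp(4 + 2*E)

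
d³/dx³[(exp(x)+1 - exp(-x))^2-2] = (8*exp(4*x) + 2*exp(3*x) + 2*exp(x) - 8)*exp(-2*x)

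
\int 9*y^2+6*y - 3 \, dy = 3*y^3 + 3*y^2 - 3*y + C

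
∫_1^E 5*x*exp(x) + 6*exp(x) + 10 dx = -6*E - 12 + (1 + 5*E)*(2 + exp(E))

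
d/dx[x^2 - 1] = 2*x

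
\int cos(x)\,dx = sin(x) + C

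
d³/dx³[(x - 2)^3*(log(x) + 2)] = (6*x^3*log(x) + 23*x^3 - 12*x^2 - 12*x - 16)/x^3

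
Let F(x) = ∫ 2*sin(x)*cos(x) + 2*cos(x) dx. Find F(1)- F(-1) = 4*sin(1)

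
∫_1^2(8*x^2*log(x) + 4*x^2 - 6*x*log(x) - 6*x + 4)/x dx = 8*log(2)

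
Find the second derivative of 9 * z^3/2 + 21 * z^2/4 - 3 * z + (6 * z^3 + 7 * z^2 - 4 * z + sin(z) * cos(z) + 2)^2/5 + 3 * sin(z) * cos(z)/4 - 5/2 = 216*z^4 - 24*z^3*sin(2*z)/5 + 336*z^3 - 28*z^2*sin(2*z)/5 + 72*z^2*cos(2*z)/5 + 12*z^2/5 + 52*z*sin(2*z)/5 + 56*z*cos(2*z)/5 - 57*z/5 + 4*(1 - cos(2*z))^2/5 - 3*sin(2*z)/10 - 8*cos(2*z)/5 + 269/10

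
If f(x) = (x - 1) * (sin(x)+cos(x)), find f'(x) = -x*sin(x) + x*cos(x) + 2*sin(x)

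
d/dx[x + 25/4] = 1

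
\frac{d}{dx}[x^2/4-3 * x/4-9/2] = x/2 - 3/4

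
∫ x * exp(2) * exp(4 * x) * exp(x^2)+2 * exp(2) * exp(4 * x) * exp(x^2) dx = exp((x + 2)^2 - 2)/2 + C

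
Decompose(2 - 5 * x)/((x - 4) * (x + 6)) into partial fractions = -16/(5*(x + 6)) - 9/(5*(x - 4))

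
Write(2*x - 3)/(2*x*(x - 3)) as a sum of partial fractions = 1/(2*(x - 3)) + 1/(2*x)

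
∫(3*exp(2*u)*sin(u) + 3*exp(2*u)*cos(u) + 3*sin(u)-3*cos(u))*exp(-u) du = 6*sin(u)*sinh(u) + C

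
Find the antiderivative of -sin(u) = cos(u) + C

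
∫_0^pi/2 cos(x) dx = 1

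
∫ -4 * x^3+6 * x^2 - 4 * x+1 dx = -x^4 + 2*x^3 - 2*x^2 + x + C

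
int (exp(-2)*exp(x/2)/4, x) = exp(x/2 - 2)/2 + C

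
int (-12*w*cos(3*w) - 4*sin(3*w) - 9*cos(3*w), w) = (-4*w - 3)*sin(3*w) + C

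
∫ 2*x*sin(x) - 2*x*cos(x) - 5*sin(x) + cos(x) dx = -sqrt(2)*(2*x - 3)*sin(x + pi/4) + C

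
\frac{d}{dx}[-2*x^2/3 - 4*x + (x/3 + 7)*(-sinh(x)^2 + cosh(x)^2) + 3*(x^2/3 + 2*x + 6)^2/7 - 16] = 4*x^3/21 + 12*x^2/7 + 116*x/21 + 139/21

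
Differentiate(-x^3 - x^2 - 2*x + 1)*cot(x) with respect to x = x^3/sin(x)^2 - 3*x^2/tan(x) + x^2/sin(x)^2 - 2*x/tan(x) + 2*x/sin(x)^2 - 2/tan(x) - 1/sin(x)^2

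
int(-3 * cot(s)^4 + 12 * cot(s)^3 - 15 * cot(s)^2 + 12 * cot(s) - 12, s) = (cot(s) - 2)^3 + C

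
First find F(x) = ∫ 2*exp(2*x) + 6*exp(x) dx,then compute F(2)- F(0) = -11 + 2*exp(2) + (2 + exp(2))^2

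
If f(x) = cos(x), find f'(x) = -sin(x)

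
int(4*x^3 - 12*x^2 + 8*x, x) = x^4 - 4*x^3 + 4*x^2 + C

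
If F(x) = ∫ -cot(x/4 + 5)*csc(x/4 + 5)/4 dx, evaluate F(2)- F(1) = csc(11/2) - csc(21/4)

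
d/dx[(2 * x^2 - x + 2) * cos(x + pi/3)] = -2*x^2*sin(x + pi/3) + x*sin(x + pi/3) + 4*x*cos(x + pi/3) - 2*sin(x + pi/3) - cos(x + pi/3)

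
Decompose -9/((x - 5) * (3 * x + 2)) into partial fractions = 27/(17*(3*x + 2)) - 9/(17*(x - 5))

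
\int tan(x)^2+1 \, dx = tan(x) + C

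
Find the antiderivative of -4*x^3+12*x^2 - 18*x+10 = -x^4 + 4*x^3 - 9*x^2 + 10*x + C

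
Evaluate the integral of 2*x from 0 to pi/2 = pi^2/4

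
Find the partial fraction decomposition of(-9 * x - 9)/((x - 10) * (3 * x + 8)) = -45/(38*(3*x + 8)) - 99/(38*(x - 10))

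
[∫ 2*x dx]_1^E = -1 + exp(2)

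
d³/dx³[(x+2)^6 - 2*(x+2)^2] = 120*x^3 + 720*x^2 + 1440*x + 960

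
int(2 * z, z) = z^2 + C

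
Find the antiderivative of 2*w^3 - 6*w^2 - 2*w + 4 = w^4/2 - 2*w^3 - w^2 + 4*w + C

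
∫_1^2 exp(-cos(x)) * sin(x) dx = -exp(-cos(1)) + exp(-cos(2))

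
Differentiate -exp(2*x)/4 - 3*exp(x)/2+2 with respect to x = -exp(2*x)/2 - 3*exp(x)/2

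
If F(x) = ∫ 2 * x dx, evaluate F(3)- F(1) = 8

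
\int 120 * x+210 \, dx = 60*x^2 + 210*x + C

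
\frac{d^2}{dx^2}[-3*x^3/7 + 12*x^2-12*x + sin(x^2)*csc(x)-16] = -4*x^2*sin(x^2)/sin(x) - 18*x/7 - 4*x*cos(x)*cos(x^2)/sin(x)^2 + 24 - sin(x^2)/sin(x) + 2*cos(x^2)/sin(x) + 2*sin(x^2)/sin(x)^3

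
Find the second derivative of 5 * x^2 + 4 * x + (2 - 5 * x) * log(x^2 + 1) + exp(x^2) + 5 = (4*x^6*exp(x^2) + 10*x^4*exp(x^2) + 10*x^4 - 10*x^3 + 8*x^2*exp(x^2) + 16*x^2 - 30*x + 2*exp(x^2) + 14)/(x^4 + 2*x^2 + 1)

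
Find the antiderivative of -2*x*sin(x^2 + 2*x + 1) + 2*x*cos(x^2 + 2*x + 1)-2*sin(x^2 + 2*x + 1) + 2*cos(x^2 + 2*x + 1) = sin((x + 1)^2) + cos((x + 1)^2) + C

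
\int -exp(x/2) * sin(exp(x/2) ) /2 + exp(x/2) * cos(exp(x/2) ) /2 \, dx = sqrt(2)*sin(exp(x/2) + pi/4) + C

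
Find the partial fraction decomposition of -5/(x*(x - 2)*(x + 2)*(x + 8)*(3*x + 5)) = -81/(209*(3*x + 5)) - 1/(1824*(x + 8)) + 5/(48*(x + 2)) - 1/(176*(x - 2)) + 1/(32*x)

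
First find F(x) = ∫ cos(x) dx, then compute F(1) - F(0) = sin(1)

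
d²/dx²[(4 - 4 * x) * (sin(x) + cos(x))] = 4*x*sin(x) + 4*x*cos(x) + 4*sin(x) - 12*cos(x)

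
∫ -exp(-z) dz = exp(-z) + C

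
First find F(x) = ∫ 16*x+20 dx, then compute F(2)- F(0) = 72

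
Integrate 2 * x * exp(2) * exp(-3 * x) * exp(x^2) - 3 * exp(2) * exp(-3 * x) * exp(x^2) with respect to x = exp(x^2 - 3*x + 2) + C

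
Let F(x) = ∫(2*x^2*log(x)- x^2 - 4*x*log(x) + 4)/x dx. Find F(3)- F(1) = log(3)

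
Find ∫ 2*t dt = t^2 + C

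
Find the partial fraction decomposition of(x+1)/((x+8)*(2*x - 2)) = 7/(18*(x + 8)) + 1/(9*(x - 1))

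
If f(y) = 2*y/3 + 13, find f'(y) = 2/3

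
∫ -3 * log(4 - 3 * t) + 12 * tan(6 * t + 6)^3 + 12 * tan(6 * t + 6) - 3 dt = -(3*t - 4)*log(4 - 3*t) + tan(6*t + 6)^2 + C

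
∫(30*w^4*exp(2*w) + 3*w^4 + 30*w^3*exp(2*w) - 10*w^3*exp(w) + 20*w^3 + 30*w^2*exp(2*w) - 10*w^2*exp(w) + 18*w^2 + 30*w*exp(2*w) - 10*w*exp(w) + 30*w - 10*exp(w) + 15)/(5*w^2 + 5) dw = w^3/5 + 3*w^2*exp(2*w) + 2*w^2 - 2*w*exp(w) + 3*w + log(w^2 + 1) + C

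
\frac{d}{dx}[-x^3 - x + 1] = -3*x^2 - 1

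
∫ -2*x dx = -x^2 + C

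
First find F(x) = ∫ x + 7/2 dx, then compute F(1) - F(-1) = 7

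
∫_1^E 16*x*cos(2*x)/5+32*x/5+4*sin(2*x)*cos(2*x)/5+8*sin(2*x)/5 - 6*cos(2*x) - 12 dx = -20*E - (sin(2) + 9)^2/5 - 5*sin(2*E) + 5*sin(2) + 20 + (sin(2*E) + 5 + 4*E)^2/5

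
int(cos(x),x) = sin(x) + C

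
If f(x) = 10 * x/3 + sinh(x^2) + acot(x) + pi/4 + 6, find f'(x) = (6*x^3*cosh(x^2) + 10*x^2 + 6*x*cosh(x^2) + 7)/(3*x^2 + 3)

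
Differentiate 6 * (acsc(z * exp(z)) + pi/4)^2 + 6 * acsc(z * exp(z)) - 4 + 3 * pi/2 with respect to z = (-12*z*acsc(z*exp(z)) - 3*pi*z - 6*z - 12*acsc(z*exp(z)) - 3*pi - 6)*exp(-z)/(z^2*sqrt(1 - exp(-2*z)/z^2))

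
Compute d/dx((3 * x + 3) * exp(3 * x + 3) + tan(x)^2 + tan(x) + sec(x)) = 9*x*exp(3*x + 3) + 12*exp(3*x + 3) + 2*tan(x)^3 + tan(x)^2 + tan(x)*sec(x) + 2*tan(x) + 1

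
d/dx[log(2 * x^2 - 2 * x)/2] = (2*x - 1)/(2*x^2 - 2*x)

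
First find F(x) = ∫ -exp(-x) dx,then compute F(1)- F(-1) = -E + exp(-1)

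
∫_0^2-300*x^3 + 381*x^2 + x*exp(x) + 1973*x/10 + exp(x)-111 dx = -57/5 + 2*exp(2)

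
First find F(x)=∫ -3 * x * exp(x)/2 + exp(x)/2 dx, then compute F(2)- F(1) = -exp(2) - E/2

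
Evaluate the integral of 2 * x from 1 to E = -1 + exp(2)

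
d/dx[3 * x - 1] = 3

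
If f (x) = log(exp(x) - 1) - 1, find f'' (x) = -exp(x)/(exp(2*x) - 2*exp(x) + 1)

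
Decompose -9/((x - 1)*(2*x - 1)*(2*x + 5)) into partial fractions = -3/(7*(2*x + 5)) + 3/(2*x - 1) - 9/(7*(x - 1))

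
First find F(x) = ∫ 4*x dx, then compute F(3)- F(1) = 16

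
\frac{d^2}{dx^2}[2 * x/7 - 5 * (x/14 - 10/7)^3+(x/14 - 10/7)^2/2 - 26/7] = 307/1372 - 15*x/1372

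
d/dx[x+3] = 1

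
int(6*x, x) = 3*x^2 + C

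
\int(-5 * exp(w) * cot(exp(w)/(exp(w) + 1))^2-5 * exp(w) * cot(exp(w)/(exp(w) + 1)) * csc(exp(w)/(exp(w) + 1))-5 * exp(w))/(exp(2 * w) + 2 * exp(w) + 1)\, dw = 5*cot(exp(w)/(exp(w) + 1)) + 5*csc(exp(w)/(exp(w) + 1)) + C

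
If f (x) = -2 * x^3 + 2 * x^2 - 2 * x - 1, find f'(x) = -6*x^2 + 4*x - 2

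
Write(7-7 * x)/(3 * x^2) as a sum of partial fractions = -7/(3*x) + 7/(3*x^2)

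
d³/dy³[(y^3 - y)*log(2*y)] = (6*y^2*log(y) + 6*y^2*log(2) + 11*y^2 + 1)/y^2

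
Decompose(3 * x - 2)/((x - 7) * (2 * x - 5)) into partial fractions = -11/(9*(2*x - 5)) + 19/(9*(x - 7))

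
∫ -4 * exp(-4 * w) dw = exp(-4*w) + C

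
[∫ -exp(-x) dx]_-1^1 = -E + exp(-1)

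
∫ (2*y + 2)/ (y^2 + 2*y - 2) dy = log(-2*y^2 - 4*y + 4) + C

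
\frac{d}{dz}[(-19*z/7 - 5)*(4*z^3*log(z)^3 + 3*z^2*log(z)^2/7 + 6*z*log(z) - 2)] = -304*z^3*log(z)^3/7 - 228*z^3*log(z)^2/7 - 60*z^2*log(z)^3 - 3111*z^2*log(z)^2/49 - 114*z^2*log(z)/49 - 30*z*log(z)^2/7 - 258*z*log(z)/7 - 114*z/7 - 30*log(z) - 172/7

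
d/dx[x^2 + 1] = 2*x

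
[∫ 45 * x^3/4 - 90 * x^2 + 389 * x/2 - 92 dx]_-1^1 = -244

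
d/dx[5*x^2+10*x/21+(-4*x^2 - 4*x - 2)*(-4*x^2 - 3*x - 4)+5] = 64*x^3 + 84*x^2 + 82*x + 472/21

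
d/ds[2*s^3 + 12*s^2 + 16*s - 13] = 6*s^2 + 24*s + 16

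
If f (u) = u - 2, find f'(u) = 1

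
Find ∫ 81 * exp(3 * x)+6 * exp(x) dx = (27*exp(2*x) + 6)*exp(x) + C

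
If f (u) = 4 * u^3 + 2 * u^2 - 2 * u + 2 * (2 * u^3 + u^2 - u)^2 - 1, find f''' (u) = 960*u^3 + 480*u^2 - 144*u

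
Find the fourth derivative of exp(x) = exp(x)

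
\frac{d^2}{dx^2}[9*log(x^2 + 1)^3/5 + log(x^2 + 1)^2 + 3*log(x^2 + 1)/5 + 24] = (-54*x^2*log(x^2 + 1)^2 + 196*x^2*log(x^2 + 1) + 34*x^2 + 54*log(x^2 + 1)^2 + 20*log(x^2 + 1) + 6)/(5*x^4 + 10*x^2 + 5)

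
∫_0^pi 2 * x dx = pi^2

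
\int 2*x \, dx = x^2 + C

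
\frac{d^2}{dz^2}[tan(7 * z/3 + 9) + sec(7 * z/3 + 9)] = 98*tan(7*z/3 + 9)^3/9 + 98*tan(7*z/3 + 9)^2*sec(7*z/3 + 9)/9 + 98*tan(7*z/3 + 9)/9 + 49*sec(7*z/3 + 9)/9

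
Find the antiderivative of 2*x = x^2 + C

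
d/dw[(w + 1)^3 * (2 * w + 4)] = 8*w^3 + 30*w^2 + 36*w + 14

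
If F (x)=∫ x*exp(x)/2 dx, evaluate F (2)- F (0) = 1/2 + exp(2)/2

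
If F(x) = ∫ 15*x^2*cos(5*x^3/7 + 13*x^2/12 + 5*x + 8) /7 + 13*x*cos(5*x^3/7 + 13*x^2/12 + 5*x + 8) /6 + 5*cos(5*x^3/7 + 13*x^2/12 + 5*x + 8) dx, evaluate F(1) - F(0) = -sin(8) + sin(1243/84)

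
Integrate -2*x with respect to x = -x^2 + C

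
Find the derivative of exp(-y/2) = -exp(-y/2)/2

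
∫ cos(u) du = sin(u) + C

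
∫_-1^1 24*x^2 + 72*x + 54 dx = 124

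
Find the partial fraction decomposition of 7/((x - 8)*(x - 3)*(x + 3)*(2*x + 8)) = -1/(24*(x + 4)) + 7/(132*(x + 3)) - 1/(60*(x - 3)) + 7/(1320*(x - 8))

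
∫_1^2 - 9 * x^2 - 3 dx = -24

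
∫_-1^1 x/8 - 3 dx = -6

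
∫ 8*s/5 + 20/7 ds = 4*s^2/5 + 20*s/7 + C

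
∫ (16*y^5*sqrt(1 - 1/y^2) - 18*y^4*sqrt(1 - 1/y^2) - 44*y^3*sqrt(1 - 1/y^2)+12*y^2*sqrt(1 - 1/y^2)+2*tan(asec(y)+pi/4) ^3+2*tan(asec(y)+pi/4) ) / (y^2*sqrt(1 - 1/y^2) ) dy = 4*y^4 - 6*y^3 - 22*y^2 + 12*y + (y*sqrt(1 - 1/y^2) + 1)^2/(y*sqrt(1 - 1/y^2) - 1)^2 + C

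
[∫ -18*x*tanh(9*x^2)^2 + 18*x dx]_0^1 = tanh(9)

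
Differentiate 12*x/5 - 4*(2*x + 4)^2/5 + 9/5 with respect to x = -32*x/5 - 52/5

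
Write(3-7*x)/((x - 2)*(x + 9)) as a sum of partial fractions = -6/(x + 9) - 1/(x - 2)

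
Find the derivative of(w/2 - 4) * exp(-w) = (9 - w)*exp(-w)/2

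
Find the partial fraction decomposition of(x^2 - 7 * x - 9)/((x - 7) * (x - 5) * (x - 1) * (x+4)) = -7/(99*(x + 4)) - 1/(8*(x - 1)) + 19/(72*(x - 5)) - 3/(44*(x - 7))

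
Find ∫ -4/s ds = -4*log(s) + C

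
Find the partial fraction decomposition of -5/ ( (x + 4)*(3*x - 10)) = -15/(22*(3*x - 10)) + 5/(22*(x + 4))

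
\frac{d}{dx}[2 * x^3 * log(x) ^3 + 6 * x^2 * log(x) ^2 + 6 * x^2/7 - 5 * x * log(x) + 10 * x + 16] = 6*x^2*log(x)^3 + 6*x^2*log(x)^2 + 12*x*log(x)^2 + 12*x*log(x) + 12*x/7 - 5*log(x) + 5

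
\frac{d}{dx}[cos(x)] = -sin(x)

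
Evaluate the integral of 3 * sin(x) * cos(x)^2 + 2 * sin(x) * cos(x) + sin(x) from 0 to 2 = -cos(2)^2 - cos(2)^3 - cos(2) + 3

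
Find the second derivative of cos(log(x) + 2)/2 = -sqrt(2)*cos(log(x) + pi/4 + 2)/(2*x^2)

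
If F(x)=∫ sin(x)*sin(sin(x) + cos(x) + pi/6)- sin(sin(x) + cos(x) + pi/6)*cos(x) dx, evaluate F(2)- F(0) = -cos(pi/6 + 1) + cos(cos(2) + pi/6 + sin(2))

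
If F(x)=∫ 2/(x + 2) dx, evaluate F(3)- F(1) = -log(27) + log(75)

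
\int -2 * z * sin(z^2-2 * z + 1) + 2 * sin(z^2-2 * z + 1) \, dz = cos((z - 1)^2) + C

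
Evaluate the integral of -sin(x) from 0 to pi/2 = -1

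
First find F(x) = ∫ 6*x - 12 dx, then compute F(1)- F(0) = -9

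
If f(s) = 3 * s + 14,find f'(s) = 3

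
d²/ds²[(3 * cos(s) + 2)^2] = -12*cos(s) - 18*cos(2*s)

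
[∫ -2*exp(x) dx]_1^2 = -2*exp(2) + 2*E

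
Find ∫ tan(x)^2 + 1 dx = tan(x) + C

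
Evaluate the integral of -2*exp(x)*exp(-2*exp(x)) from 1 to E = -exp(-2*E) + exp(-2*exp(E))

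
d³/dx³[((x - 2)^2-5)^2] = 24*x - 48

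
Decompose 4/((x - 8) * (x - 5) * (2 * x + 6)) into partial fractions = 1/(44*(x + 3)) - 1/(12*(x - 5)) + 2/(33*(x - 8))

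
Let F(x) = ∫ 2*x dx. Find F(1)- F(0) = 1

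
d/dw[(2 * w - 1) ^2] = 8*w - 4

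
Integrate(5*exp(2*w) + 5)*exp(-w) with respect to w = 10*sinh(w) + C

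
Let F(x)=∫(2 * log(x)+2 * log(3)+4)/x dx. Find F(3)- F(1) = -(log(3) + 2)^2 + (2 + log(9))^2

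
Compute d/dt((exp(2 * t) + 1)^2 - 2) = 4*exp(4*t) + 4*exp(2*t)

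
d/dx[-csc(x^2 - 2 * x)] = 4*(x - 1)*cos(x*(x - 2))/(1 - cos(2*x*(x - 2)))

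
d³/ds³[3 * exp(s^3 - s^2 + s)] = 81*s^6*exp(s^3 - s^2 + s) - 162*s^5*exp(s^3 - s^2 + s) + 189*s^4*exp(s^3 - s^2 + s) + 30*s^3*exp(s^3 - s^2 + s) - 99*s^2*exp(s^3 - s^2 + s) + 72*s*exp(s^3 - s^2 + s) + 3*exp(s^3 - s^2 + s)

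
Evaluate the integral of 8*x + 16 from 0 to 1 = 20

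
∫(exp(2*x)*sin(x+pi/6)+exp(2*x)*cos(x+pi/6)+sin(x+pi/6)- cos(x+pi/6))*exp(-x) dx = 2*sin(x + pi/6)*sinh(x) + C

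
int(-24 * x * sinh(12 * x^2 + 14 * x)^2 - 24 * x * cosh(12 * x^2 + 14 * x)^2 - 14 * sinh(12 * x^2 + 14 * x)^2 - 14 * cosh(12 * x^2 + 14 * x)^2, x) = -sinh(2*x*(6*x + 7))*cosh(2*x*(6*x + 7)) + C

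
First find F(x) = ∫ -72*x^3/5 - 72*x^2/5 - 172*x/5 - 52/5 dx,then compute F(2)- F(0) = -928/5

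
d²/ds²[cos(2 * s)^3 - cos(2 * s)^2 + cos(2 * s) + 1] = 288*sin(s)^6 - 368*sin(s)^4 + 112*sin(s)^2 - 8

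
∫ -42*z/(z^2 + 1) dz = -21*log(z^2 + 1) + C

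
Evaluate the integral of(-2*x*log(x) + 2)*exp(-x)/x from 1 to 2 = 2*exp(-2)*log(2)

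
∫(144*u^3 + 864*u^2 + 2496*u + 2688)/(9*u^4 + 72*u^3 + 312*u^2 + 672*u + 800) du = 4*log((3*u^2 + 12*u + 28)^2/16 + 1) + C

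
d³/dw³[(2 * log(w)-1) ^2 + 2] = (16*log(w) - 32)/w^3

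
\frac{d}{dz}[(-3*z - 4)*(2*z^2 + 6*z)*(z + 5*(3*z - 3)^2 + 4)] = -1350*z^4 - 2544*z^3 + 2820*z^2 + 1724*z - 1176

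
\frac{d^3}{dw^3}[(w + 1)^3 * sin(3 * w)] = -27*w^3*cos(3*w) - 81*sqrt(2)*w^2*sin(3*w + pi/4) - 162*w*sin(3*w) - 27*w*cos(3*w) - 75*sin(3*w) + 27*cos(3*w)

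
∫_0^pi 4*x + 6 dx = 6*pi + 2*pi^2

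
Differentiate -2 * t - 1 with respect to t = -2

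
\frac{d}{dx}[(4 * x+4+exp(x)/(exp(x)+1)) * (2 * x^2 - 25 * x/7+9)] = (168*x^2*exp(2*x) + 350*x^2*exp(x) + 168*x^2 - 60*x*exp(2*x) - 173*x*exp(x) - 88*x + 127*exp(2*x) + 342*exp(x) + 152)/(7*exp(2*x) + 14*exp(x) + 7)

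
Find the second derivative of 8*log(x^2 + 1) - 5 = (16 - 16*x^2)/(x^4 + 2*x^2 + 1)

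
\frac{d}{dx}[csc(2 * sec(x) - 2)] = -2*tan(x)*cot(2*sec(x) - 2)*csc(2*sec(x) - 2)*sec(x)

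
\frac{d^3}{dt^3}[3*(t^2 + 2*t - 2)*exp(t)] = 3*t^2*exp(t) + 24*t*exp(t) + 30*exp(t)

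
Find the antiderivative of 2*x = x^2 + C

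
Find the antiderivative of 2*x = x^2 + C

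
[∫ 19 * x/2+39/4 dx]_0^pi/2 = 19*pi^2/16 + 39*pi/8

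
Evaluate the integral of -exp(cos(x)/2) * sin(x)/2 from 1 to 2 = -exp(cos(1)/2) + exp(cos(2)/2)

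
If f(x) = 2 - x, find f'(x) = -1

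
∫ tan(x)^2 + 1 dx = tan(x) + C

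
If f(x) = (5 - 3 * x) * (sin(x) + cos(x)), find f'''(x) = -3*x*sin(x) + 3*x*cos(x) + 14*sin(x) + 4*cos(x)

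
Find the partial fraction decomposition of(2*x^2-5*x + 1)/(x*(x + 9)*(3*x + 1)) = -1/(3*x + 1) + 8/(9*(x + 9)) + 1/(9*x)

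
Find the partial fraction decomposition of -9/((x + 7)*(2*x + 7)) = -18/(7*(2*x + 7)) + 9/(7*(x + 7))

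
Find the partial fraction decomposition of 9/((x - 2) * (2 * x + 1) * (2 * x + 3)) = 9/(7*(2*x + 3)) - 9/(5*(2*x + 1)) + 9/(35*(x - 2))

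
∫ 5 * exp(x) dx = 5*exp(x) + C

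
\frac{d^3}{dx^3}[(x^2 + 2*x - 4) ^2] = 24*x + 24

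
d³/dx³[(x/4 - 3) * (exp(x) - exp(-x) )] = (x*exp(2*x) + x - 9*exp(2*x) - 15)*exp(-x)/4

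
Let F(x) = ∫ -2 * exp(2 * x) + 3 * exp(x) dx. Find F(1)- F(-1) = -(-1 + E)^2 - exp(-1) + (-1 + exp(-1))^2 + E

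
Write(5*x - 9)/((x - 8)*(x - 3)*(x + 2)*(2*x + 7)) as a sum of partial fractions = 212/(897*(2*x + 7)) - 19/(150*(x + 2)) - 6/(325*(x - 3)) + 31/(1150*(x - 8))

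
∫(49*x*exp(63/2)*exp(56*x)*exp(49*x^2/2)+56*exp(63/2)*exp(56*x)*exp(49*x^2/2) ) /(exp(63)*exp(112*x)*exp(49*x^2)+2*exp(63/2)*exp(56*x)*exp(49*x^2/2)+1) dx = exp(21*x + (7*x + 5)^2/2 + 19)/(exp(21*x + (7*x + 5)^2/2 + 19) + 1) + C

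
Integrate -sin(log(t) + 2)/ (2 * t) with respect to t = cos(log(t) + 2)/2 + C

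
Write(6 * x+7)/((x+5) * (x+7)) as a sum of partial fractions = 35/(2*(x + 7)) - 23/(2*(x + 5))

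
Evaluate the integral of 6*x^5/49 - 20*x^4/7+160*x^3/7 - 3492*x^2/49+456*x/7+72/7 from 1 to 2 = 11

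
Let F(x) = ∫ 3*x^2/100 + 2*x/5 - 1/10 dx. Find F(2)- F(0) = 17/25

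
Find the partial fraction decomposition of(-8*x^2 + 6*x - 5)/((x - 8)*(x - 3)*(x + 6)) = -47/(18*(x + 6)) + 59/(45*(x - 3)) - 67/(10*(x - 8))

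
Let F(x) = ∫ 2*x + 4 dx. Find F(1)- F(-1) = 8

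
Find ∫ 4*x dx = 2*x^2 + C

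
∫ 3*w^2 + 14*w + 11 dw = w^3 + 7*w^2 + 11*w + C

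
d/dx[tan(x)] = cos(x)^(-2)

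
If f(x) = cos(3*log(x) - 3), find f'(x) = -3*sin(3*log(x) - 3)/x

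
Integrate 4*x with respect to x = 2*x^2 + C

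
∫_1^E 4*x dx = -2 + 2*exp(2)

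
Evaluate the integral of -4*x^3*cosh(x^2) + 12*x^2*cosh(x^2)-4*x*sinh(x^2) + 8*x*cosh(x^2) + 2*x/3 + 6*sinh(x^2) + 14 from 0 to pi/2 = -108 + pi + (-pi^2/2 + 4 + 3*pi)*sinh(pi^2/4) + 3*(pi/6 + 6)^2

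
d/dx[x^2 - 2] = 2*x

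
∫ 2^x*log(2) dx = 2^x + C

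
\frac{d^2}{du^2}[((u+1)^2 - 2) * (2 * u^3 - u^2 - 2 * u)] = 40*u^3 + 36*u^2 - 36*u - 6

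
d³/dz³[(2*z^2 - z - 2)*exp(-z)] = (-2*z^2 + 13*z - 13)*exp(-z)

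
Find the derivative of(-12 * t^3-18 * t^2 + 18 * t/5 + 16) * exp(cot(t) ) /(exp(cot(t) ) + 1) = 2*(30*t^3/sin(t)^2 - 90*t^2*exp(1/tan(t)) - 90*t^2 + 45*t^2/sin(t)^2 - 90*t*exp(1/tan(t)) - 90*t - 9*t/sin(t)^2 + 9*exp(1/tan(t)) + 9 - 40/sin(t)^2)*exp(1/tan(t))/(5*(exp(1/tan(t)) + 1)^2)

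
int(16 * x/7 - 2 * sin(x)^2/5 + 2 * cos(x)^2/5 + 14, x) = 8*x^2/7 + 14*x + sin(2*x)/5 + C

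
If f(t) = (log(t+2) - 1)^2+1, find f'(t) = (2*log(t + 2) - 2)/(t + 2)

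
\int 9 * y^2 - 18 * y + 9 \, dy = 3*y^3 - 9*y^2 + 9*y + C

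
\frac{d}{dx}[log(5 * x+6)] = 5/(5*x + 6)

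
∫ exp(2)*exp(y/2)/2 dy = exp(y/2 + 2) + C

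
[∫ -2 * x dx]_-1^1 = 0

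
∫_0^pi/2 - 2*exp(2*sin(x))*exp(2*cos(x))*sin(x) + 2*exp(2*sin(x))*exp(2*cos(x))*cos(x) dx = 0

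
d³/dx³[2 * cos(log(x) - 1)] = (-2*sin(log(x) - 1) + 6*cos(log(x) - 1))/x^3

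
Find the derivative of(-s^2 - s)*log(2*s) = -2*s*log(s) - 2*s*log(2) - s - log(s) - 1 - log(2)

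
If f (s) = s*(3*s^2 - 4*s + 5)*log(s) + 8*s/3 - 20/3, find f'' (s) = (18*s^2*log(s) + 15*s^2 - 8*s*log(s) - 12*s + 5)/s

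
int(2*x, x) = x^2 + C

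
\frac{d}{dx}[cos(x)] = -sin(x)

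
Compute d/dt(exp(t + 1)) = exp(t + 1)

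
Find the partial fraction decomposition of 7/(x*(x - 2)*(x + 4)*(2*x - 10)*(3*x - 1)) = 81/(260*(3*x - 1)) + 7/(5616*(x + 4)) - 7/(360*(x - 2)) + 1/(540*(x - 5)) - 7/(80*x)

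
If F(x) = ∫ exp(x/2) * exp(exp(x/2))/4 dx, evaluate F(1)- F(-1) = -exp(exp(-1/2))/2 + exp(exp(1/2))/2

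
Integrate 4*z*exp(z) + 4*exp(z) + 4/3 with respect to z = 4*z*(3*exp(z) + 1)/3 + C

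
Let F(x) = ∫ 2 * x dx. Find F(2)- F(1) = 3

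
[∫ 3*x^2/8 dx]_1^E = -1/8 + exp(3)/8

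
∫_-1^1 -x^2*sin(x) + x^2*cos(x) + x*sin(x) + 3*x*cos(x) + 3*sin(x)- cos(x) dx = -2*sin(1) + 2*cos(1)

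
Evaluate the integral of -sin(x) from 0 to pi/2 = -1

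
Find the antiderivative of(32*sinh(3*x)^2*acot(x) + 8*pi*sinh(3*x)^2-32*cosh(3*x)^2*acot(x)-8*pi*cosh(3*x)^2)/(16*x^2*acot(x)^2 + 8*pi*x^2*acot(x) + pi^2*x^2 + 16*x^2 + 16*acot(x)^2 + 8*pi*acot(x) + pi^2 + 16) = log((4*acot(x) + pi)^2/16 + 1) + C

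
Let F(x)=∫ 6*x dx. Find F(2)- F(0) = 12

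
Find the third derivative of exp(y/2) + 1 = exp(y/2)/8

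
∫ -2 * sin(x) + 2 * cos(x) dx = 2*sqrt(2)*sin(x + pi/4) + C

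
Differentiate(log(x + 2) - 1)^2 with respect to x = (2*log(x + 2) - 2)/(x + 2)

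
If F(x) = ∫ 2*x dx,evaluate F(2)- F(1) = 3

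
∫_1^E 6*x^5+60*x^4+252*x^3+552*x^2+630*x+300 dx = -1000 + (1 + (2 + E)^2)^3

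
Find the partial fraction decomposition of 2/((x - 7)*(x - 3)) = -1/(2*(x - 3)) + 1/(2*(x - 7))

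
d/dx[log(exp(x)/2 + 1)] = exp(x)/(exp(x) + 2)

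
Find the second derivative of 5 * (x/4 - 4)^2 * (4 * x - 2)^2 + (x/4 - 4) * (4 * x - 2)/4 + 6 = 60*x^2 - 990*x + 2883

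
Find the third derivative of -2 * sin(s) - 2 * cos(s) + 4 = -2*sin(s) + 2*cos(s)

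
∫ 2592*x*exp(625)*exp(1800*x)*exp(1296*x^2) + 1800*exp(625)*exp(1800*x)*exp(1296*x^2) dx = exp((36*x + 25)^2) + C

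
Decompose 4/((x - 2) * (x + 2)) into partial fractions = -1/(x + 2) + 1/(x - 2)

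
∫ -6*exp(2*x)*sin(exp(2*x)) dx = 3*cos(exp(2*x)) + C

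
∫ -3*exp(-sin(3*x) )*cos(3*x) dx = exp(-sin(3*x)) + C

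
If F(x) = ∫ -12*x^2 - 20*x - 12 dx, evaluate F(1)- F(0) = -26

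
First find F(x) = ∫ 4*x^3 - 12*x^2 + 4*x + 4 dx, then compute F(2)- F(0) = 0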